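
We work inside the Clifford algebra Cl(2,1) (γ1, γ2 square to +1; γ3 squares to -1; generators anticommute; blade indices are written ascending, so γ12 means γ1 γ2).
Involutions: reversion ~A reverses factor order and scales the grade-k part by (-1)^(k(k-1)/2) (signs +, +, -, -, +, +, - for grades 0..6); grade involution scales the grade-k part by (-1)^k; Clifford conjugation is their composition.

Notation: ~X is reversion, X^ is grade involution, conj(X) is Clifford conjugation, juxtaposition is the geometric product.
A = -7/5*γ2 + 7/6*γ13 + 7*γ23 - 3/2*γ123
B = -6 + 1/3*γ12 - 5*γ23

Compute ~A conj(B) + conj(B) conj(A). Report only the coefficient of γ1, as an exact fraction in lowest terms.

first term: -35 + 211/30*γ1 + 42/5*γ2 - 13/2*γ3 - 35/6*γ12 + 14/3*γ13 + 763/18*γ23 - 9*γ123
second term: -35 - 239/30*γ1 - 42/5*γ2 - 15/2*γ3 + 35/6*γ12 + 28/3*γ13 + 749/18*γ23 + 9*γ123
Answer: -14/15


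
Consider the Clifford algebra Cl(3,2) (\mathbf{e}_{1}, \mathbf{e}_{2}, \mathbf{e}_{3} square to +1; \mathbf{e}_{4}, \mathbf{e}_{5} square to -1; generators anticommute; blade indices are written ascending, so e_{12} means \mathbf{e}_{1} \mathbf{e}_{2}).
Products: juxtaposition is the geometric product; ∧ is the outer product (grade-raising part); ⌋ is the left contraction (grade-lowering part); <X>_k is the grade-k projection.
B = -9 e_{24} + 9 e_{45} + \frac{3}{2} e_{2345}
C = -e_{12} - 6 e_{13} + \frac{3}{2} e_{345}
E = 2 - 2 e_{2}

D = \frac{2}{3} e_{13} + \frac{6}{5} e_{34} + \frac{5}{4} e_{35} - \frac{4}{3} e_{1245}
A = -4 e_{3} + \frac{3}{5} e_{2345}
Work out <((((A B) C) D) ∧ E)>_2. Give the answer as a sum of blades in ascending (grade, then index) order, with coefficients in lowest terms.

step 1: \frac{9}{10} - \frac{27}{5} e_{23} + \frac{27}{5} e_{35} - 36 e_{234} + 6 e_{245} - 36 e_{345}
step 2: 54 - \frac{81}{10} e_{4} + \frac{63}{2} e_{12} - \frac{54}{5} e_{13} + \frac{162}{5} e_{15} - 9 e_{23} - 54 e_{25} + 216 e_{124} - 36 e_{134} - 210 e_{145} - \frac{81}{10} e_{245} + \frac{27}{20} e_{345} - \frac{27}{5} e_{1235} + 72 e_{12345}
step 3: \frac{36}{5} - \frac{162}{5} e_{1} - 280 e_{2} - \frac{2643}{25} e_{3} + \frac{357}{16} e_{4} - \frac{14319}{50} e_{5} - \frac{51}{4} e_{12} + \frac{153}{2} e_{13} - \frac{2124}{25} e_{14} - \frac{27}{2} e_{15} - \frac{177}{2} e_{23} - 54 e_{24} - \frac{297}{20} e_{25} + \frac{288}{5} e_{34} + \frac{891}{10} e_{35} + 42 e_{45} + 261 e_{123} - 90 e_{124} + \frac{378}{5} e_{125} + \frac{2571}{10} e_{134} - 252 e_{135} + \frac{441}{10} e_{145} - \frac{1071}{8} e_{234} - \frac{1443}{25} e_{235} + 48 e_{245} - \frac{1039}{8} e_{345} + \frac{189}{5} e_{1234} + \frac{603}{8} e_{1235} - \frac{1962}{25} e_{1245} + \frac{672}{25} e_{1345} - \frac{252}{5} e_{2345} - \frac{1323}{5} e_{12345}
step 4: \frac{72}{5} - \frac{324}{5} e_{1} - \frac{2872}{5} e_{2} - \frac{5286}{25} e_{3} + \frac{357}{8} e_{4} - \frac{14319}{25} e_{5} + \frac{393}{10} e_{12} + 153 e_{13} - \frac{4248}{25} e_{14} - 27 e_{15} - \frac{9711}{25} e_{23} - \frac{507}{8} e_{24} - \frac{30123}{50} e_{25} + \frac{576}{5} e_{34} + \frac{891}{5} e_{35} + 84 e_{45} + 675 e_{123} - \frac{8748}{25} e_{124} + \frac{621}{5} e_{125} + \frac{2571}{5} e_{134} - 504 e_{135} + \frac{441}{5} e_{145} - \frac{7659}{20} e_{234} - \frac{7341}{25} e_{235} + 12 e_{245} - \frac{1039}{4} e_{345} - \frac{2193}{5} e_{1234} + \frac{2619}{4} e_{1235} - \frac{6129}{25} e_{1245} + \frac{1344}{25} e_{1345} - \frac{7211}{20} e_{2345} - \frac{11886}{25} e_{12345}
step 5: \frac{393}{10} e_{12} + 153 e_{13} - \frac{4248}{25} e_{14} - 27 e_{15} - \frac{9711}{25} e_{23} - \frac{507}{8} e_{24} - \frac{30123}{50} e_{25} + \frac{576}{5} e_{34} + \frac{891}{5} e_{35} + 84 e_{45}
Answer: \frac{393}{10} e_{12} + 153 e_{13} - \frac{4248}{25} e_{14} - 27 e_{15} - \frac{9711}{25} e_{23} - \frac{507}{8} e_{24} - \frac{30123}{50} e_{25} + \frac{576}{5} e_{34} + \frac{891}{5} e_{35} + 84 e_{45}


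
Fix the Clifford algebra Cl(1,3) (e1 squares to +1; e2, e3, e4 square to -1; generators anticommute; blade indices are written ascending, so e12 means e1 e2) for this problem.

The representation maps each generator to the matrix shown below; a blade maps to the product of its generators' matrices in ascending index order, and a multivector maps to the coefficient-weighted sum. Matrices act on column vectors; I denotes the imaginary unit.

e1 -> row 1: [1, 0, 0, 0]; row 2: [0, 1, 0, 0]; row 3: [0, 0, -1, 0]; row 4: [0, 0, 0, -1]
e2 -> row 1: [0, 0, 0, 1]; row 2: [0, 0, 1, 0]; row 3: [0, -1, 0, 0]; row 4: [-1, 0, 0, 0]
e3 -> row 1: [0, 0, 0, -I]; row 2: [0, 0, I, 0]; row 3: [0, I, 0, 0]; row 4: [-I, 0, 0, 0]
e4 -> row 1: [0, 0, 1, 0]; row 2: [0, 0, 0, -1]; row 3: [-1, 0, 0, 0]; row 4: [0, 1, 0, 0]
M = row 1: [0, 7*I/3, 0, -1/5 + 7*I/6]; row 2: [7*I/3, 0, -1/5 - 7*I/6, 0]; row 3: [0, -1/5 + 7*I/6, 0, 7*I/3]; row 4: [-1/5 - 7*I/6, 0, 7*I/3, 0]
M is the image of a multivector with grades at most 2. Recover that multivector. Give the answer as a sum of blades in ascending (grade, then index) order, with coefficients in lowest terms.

Method: the blade images are trace-orthogonal — tr(rho(e_A) rho(e_B)^-1) = 4 if A = B and 0 otherwise — and rho(e_A)^-1 = (e_A)^2 * rho(e_A) with (e_A)^2 = +1 or -1, so the coefficient of e_A in the preimage is (e_A)^2 * tr(M rho(e_A))/4.
Nonzero projections over blades of grade <= 2: e12: (e12)^2 = +1, tr(M rho(e12)) = -4/5, coefficient -1/5; e13: (e13)^2 = +1, tr(M rho(e13)) = -14/3, coefficient -7/6; e34: (e34)^2 = -1, tr(M rho(e34)) = 28/3, coefficient -7/3. Every other blade of grade <= 2 projects to 0.
Answer: -1/5*e12 - 7/6*e13 - 7/3*e34


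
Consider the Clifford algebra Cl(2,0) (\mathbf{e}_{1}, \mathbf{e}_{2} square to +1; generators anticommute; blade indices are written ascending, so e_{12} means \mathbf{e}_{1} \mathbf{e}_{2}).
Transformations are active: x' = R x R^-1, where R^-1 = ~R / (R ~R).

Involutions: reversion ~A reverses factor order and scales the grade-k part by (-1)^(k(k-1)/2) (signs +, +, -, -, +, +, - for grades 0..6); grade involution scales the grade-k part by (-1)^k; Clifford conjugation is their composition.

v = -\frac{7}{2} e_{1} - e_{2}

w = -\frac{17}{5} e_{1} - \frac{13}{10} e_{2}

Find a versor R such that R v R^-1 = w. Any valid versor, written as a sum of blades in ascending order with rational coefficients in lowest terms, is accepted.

Reasoning: v^2 = w^2 = \frac{53}{4} since conjugation preserves the quadratic form; R = v + w = -\frac{69}{10} e_{1} - \frac{23}{10} e_{2} is then valid when invertible, keeping its own part and reversing (v - w)/2.
Answer: -\frac{69}{10} e_{1} - \frac{23}{10} e_{2}


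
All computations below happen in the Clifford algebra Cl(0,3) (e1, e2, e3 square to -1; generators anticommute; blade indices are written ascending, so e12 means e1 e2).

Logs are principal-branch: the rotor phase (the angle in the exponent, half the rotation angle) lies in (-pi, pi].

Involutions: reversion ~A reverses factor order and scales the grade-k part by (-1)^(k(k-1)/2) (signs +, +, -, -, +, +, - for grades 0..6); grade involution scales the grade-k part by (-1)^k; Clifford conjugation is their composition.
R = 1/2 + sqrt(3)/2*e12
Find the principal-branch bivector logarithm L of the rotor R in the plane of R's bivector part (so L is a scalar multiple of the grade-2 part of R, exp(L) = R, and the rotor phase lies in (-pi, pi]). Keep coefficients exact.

The scalar part of R is 1/2, which pins the rotor phase on the principal branch; dividing the bivector part by the sine of that phase recovers the unit plane, and L is the phase times that plane.
Concretely: cos(phase) = 1/2 gives phase = ±pi/3, and since phase/sin(phase) is even the sign is immaterial: L = (phase/sin(phase)) * <R>_2 = (2*sqrt(3)*pi/9) * <R>_2.
Answer: pi/3*e12


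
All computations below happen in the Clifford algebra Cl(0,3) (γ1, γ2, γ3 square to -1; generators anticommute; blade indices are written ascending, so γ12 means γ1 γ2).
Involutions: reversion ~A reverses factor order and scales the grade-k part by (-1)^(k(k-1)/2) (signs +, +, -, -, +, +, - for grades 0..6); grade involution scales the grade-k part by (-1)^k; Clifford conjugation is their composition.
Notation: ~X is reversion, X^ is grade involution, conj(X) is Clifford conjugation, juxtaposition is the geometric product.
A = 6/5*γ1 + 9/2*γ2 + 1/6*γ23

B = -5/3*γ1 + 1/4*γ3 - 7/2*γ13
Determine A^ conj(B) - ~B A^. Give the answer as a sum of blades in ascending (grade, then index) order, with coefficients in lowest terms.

first term: 2 + 1/24*γ2 + 21/5*γ3 + 83/12*γ12 + 3/10*γ13 + 9/8*γ23 + 577/36*γ123
second term: -2 + 1/24*γ2 - 21/5*γ3 + 97/12*γ12 + 3/10*γ13 + 9/8*γ23 + 557/36*γ123
Answer: 4 + 42/5*γ3 - 7/6*γ12 + 5/9*γ123


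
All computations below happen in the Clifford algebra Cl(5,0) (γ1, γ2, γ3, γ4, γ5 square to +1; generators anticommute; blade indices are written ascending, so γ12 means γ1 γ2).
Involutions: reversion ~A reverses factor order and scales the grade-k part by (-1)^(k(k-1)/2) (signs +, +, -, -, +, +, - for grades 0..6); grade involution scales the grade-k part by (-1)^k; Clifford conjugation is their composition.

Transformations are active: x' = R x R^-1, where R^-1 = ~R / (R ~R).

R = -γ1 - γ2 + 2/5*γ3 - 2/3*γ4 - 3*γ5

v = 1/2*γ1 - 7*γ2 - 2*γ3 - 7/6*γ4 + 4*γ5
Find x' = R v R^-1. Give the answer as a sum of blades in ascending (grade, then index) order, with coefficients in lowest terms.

~R = -γ1 - γ2 + 2/5*γ3 - 2/3*γ4 - 3*γ5, and R ~R = 2611/225, so R^-1 = ~R / (2611/225).
R v = -497/90 + 15/2*γ12 + 9/5*γ13 + 3/2*γ14 - 5/2*γ15 + 24/5*γ23 - 7/2*γ24 - 25*γ25 - 9/5*γ34 - 22/5*γ35 - 37/6*γ45
Answer: 337/746*γ1 + 2966/373*γ2 + 604/373*γ3 + 4031/2238*γ4 - 427/373*γ5


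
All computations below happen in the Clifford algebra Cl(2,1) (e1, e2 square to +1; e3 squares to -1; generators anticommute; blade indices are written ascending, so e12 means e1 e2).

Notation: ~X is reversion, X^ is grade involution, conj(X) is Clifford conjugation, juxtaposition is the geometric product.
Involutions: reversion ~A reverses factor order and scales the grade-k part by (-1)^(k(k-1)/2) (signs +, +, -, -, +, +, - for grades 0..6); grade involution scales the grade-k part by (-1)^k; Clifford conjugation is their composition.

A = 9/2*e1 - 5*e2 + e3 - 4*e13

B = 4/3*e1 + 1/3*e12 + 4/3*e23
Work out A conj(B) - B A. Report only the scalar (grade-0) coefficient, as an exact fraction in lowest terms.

first term: -6 - 5/3*e1 - 17/6*e2 + 4/3*e3 - 4/3*e12 + 4/3*e13 + 4/3*e23 - 19/3*e123
second term: 6 - 5/3*e1 - 17/6*e2 + 4/3*e3 - 4/3*e12 + 4/3*e13 + 4/3*e23 + 19/3*e123
Answer: -12


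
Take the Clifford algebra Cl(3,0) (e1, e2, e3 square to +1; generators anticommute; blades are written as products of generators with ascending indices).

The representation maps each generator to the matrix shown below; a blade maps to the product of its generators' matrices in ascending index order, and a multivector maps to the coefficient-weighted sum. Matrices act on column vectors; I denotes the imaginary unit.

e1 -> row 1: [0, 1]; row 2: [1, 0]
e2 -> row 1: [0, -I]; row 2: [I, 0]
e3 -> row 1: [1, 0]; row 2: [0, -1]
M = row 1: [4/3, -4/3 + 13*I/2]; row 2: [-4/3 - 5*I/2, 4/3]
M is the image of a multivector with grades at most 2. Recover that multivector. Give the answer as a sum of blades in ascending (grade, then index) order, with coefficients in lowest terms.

Method: 1, rho(e1), rho(e2), rho(e3) form a trace-orthogonal basis of the 2x2 complex matrices (tr(X Y) = 2 if X = Y, else 0), so M = m0*1 + m1*rho(e1) + m2*rho(e2) + m3*rho(e3) with m0 = tr(M)/2 = 4/3, m1 = tr(M rho(e1))/2 = -4/3 + 2*I, m2 = tr(M rho(e2))/2 = -9/2, m3 = tr(M rho(e3))/2 = 0.
Multiplying table entries, the bivector images are rho(e1 e2) = I*rho(e3), rho(e1 e3) = -I*rho(e2), rho(e2 e3) = I*rho(e1); with real blade coefficients the real parts of m0..m3 are the coefficients of 1, e1, e2, e3 and the imaginary parts give the bivectors (e2 e3: Im m1, e1 e3: -Im m2, e1 e2: Im m3).
Answer: 4/3 - 4/3*e1 - 9/2*e2 + 2*e2 e3


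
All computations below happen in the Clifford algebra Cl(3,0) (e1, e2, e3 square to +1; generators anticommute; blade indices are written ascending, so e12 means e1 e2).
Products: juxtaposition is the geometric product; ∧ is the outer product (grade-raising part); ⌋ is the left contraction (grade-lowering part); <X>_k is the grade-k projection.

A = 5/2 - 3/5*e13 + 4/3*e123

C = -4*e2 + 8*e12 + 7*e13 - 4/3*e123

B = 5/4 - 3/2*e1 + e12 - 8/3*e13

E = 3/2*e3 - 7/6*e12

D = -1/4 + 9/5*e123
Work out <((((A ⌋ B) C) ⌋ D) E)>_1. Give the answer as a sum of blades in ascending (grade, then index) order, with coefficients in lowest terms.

step 1: 61/40 - 15/4*e1 + 5/2*e12 - 20/3*e13
step 2: 80/3 - 10*e1 - 2449/90*e2 - 275/12*e3 + 136/5*e12 + 427/40*e13 - 395/6*e23 - 287/10*e123
step 3: 6749/150 + 237/2*e1 + 3843/200*e2 - 1224/25*e3 - 165/4*e12 + 2449/50*e13 - 18*e23 + 48*e123
step 4: -24313/200 + 7671/80*e1 - 661/4*e2 + 12349/100*e3 + 17557/900*e12 + 627/4*e13 - 6797/240*e23 - 951/200*e123
step 5: 7671/80*e1 - 661/4*e2 + 12349/100*e3
Answer: 7671/80*e1 - 661/4*e2 + 12349/100*e3


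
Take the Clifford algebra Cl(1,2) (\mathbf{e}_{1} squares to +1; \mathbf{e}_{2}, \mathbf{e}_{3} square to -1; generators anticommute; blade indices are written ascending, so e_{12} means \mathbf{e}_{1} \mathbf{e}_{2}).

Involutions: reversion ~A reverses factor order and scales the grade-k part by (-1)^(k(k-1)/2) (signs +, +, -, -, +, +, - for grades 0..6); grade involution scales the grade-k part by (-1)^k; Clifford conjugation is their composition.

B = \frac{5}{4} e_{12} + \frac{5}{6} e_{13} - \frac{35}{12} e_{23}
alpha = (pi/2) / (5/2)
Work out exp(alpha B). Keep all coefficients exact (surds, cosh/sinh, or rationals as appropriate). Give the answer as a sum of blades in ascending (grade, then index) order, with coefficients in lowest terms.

B^2 term by term: the squares give (\frac{5}{4})^2*(e_{12})^2 + (\frac{5}{6})^2*(e_{13})^2 + (-\frac{35}{12})^2*(e_{23})^2 = \frac{25}{16}*(+1) + \frac{25}{36}*(+1) + \frac{1225}{144}*(-1) = -\frac{25}{4} (each basis 2-blade squares to minus the product of its generators' squares); cross terms between blades sharing an index anticommute and cancel. So B^2 = -\frac{25}{4}.
B^2 = -\frac{25}{4} — circular case — the even/odd split gives cos and sin: l = \frac{5}{2}, alpha*l = \frac{\pi}{2}, so exp(alpha B) = cos(\frac{\pi}{2}) + (sin(\frac{\pi}{2})/(\frac{5}{2}))*B = 0 + (\frac{2}{5})*B.
Answer: \frac{1}{2} e_{12} + \frac{1}{3} e_{13} - \frac{7}{6} e_{23}


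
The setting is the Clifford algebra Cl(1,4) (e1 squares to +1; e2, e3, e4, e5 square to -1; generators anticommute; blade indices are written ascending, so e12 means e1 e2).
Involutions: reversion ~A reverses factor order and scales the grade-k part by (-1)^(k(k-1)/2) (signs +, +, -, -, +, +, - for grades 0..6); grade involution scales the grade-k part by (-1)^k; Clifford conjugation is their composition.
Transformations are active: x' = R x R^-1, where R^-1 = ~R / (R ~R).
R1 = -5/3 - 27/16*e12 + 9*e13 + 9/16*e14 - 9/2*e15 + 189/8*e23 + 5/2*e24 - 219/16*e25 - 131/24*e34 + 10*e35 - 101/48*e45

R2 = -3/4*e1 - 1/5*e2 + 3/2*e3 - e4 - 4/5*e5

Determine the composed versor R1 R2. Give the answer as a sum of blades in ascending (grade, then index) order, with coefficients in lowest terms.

Distribute over the terms of R2 (each basis-blade product reordered to ascending indices, repeated generators contracted through their squares):
R1 (-3/4*e1) = 5/4*e1 - 81/64*e2 + 27/4*e3 + 27/64*e4 - 27/8*e5 - 567/32*e123 - 15/8*e124 + 657/64*e125 + 131/32*e134 - 15/2*e135 + 101/64*e145
R1 (-1/5*e2) = -27/80*e1 + 1/3*e2 - 189/40*e3 - 1/2*e4 + 219/80*e5 + 9/5*e123 + 9/80*e124 - 9/10*e125 + 131/120*e234 - 2*e235 + 101/240*e245
R1 (3/2*e3) = -27/2*e1 - 567/16*e2 - 5/2*e3 - 131/16*e4 + 15*e5 - 81/32*e123 - 27/32*e134 + 27/4*e135 - 15/4*e234 + 657/32*e235 - 101/32*e345
R1 (-e4) = 9/16*e1 + 5/2*e2 - 131/24*e3 + 5/3*e4 + 101/48*e5 + 27/16*e124 - 9*e134 - 9/2*e145 - 189/8*e234 - 219/16*e245 + 10*e345
R1 (-4/5*e5) = -18/5*e1 - 219/20*e2 + 8*e3 - 101/60*e4 + 4/3*e5 + 27/20*e125 - 36/5*e135 - 9/20*e145 - 189/10*e235 - 2*e245 + 131/30*e345
Summing the partial products and collecting blades:
Answer: -125/8*e1 - 43027/960*e2 + 31/15*e3 - 7951/960*e4 + 89/5*e5 - 369/20*e123 - 3/40*e124 + 3429/320*e125 - 23/4*e134 - 159/20*e135 - 1079/320*e145 - 1577/60*e234 - 59/160*e235 - 229/15*e245 + 5381/480*e345


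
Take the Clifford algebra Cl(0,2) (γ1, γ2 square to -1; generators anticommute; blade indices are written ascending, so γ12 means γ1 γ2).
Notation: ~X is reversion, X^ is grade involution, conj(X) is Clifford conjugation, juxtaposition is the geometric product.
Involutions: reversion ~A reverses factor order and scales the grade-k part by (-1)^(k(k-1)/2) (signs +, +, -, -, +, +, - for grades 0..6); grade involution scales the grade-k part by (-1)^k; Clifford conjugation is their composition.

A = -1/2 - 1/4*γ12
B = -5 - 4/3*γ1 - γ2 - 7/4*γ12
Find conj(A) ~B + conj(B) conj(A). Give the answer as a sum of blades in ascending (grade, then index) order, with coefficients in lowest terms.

first term: 33/16 + 11/12*γ1 + 1/6*γ2 - 17/8*γ12
second term: 33/16 - 5/12*γ1 - 5/6*γ2 - 17/8*γ12
Answer: 33/8 + 1/2*γ1 - 2/3*γ2 - 17/4*γ12


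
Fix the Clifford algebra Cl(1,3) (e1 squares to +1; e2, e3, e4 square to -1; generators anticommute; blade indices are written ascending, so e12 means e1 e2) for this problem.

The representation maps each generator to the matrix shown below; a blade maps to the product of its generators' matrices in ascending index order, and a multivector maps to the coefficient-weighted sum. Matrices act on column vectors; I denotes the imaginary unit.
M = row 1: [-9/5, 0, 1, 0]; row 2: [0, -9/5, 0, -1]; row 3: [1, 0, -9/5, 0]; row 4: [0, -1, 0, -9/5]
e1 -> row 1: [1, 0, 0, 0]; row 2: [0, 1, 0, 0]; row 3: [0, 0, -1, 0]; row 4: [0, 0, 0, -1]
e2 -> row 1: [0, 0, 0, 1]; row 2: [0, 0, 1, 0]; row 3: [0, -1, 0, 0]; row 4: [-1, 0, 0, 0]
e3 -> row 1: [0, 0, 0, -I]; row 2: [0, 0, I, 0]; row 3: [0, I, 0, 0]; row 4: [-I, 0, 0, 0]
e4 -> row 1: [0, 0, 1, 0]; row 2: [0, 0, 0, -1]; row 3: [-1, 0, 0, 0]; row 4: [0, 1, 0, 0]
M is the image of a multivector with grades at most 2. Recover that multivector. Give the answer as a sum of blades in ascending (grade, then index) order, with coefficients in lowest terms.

Method: the blade images are trace-orthogonal — tr(rho(e_A) rho(e_B)^-1) = 4 if A = B and 0 otherwise — and rho(e_A)^-1 = (e_A)^2 * rho(e_A) with (e_A)^2 = +1 or -1, so the coefficient of e_A in the preimage is (e_A)^2 * tr(M rho(e_A))/4.
Nonzero projections over blades of grade <= 2: 1: (1)^2 = +1, tr(M 1) = -36/5, coefficient -9/5; e14: (e14)^2 = +1, tr(M rho(e14)) = 4, coefficient 1. Every other blade of grade <= 2 projects to 0.
Answer: -9/5 + e14


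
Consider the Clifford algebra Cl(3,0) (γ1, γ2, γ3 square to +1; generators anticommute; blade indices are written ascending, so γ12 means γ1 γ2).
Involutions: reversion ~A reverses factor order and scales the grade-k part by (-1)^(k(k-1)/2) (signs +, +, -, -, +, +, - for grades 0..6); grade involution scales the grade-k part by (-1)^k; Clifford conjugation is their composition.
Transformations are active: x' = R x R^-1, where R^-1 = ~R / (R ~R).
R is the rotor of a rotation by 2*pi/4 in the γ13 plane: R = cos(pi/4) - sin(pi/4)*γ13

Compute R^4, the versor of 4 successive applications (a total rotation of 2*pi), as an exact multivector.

Because a rotor carries half the rotation angle, composing 4 copies of this γ13-plane rotor multiplies the phase: 4*(pi/4) = pi, hence R^4 = cos(pi) - sin(pi)*γ13.
cos(pi) = -1 and sin(pi) = 0, so R^4 = -1. The total rotation 2*pi is 1 full turn, so every vector returns to itself, yet the rotor is -1, on the OTHER sheet of the double cover (an odd number of 2*pi turns).
Answer: -1


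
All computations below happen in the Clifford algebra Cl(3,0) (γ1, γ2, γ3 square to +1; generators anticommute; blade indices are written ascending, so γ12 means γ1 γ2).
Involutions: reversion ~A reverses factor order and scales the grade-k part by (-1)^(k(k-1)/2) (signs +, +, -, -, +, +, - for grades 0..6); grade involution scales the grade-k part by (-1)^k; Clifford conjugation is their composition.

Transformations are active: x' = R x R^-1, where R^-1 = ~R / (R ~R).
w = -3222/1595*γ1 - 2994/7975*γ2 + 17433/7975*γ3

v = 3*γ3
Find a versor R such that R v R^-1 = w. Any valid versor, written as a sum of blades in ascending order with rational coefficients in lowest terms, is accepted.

Sketch: the shared square 9 makes R = v + w = -3222/1595*γ1 - 2994/7975*γ2 + 41358/7975*γ3 the natural versor; its sandwich fixes that direction, negates (v - w)/2, and sends v to w.
Answer: -3222/1595*γ1 - 2994/7975*γ2 + 41358/7975*γ3


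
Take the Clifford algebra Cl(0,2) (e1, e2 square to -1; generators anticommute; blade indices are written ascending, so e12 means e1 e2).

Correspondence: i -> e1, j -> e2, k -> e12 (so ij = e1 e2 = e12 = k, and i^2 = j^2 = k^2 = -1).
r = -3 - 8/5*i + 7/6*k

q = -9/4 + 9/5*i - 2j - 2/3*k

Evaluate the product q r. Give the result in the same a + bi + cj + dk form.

In blades: q = -9/4 + 9/5*e1 - 2*e2 - 2/3*e12, r = -3 - 8/5*e1 + 7/6*e12.
Distribute q over r term by term (generator squares from the signature, products reordered to ascending indices): (-9/4)*r = 27/4 + 18/5*e1 - 21/8*e12; (9/5*e1)*r = 72/25 - 27/5*e1 - 21/10*e2; (-2*e2)*r = -7/3*e1 + 6*e2 - 16/5*e12; (-2/3*e12)*r = 7/9 + 16/15*e2 + 2*e12.
Sum: 9367/900 - 62/15*e1 + 149/30*e2 - 153/40*e12; translating back through the correspondence:
Answer: 9367/900 - 62/15*i + 149/30*j - 153/40*k


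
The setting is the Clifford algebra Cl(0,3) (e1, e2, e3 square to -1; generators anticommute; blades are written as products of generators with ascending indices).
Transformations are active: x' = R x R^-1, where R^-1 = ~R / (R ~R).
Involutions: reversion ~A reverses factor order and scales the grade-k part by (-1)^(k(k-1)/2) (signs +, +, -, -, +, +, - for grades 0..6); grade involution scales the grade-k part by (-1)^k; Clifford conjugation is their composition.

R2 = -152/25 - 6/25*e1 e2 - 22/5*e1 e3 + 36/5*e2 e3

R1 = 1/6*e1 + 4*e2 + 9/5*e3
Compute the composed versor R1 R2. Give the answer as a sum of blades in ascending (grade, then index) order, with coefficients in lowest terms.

Distribute over the terms of R1 (each basis-blade product reordered to ascending indices, repeated generators contracted through their squares):
(1/6*e1) R2 = -76/75*e1 + 1/25*e2 + 11/15*e3 + 6/5*e1 e2 e3
(4*e2) R2 = -24/25*e1 - 608/25*e2 - 144/5*e3 + 88/5*e1 e2 e3
(9/5*e3) R2 = -198/25*e1 + 324/25*e2 - 1368/125*e3 - 54/125*e1 e2 e3
Summing the partial products and collecting blades:
Answer: -742/75*e1 - 283/25*e2 - 14629/375*e3 + 2296/125*e1 e2 e3


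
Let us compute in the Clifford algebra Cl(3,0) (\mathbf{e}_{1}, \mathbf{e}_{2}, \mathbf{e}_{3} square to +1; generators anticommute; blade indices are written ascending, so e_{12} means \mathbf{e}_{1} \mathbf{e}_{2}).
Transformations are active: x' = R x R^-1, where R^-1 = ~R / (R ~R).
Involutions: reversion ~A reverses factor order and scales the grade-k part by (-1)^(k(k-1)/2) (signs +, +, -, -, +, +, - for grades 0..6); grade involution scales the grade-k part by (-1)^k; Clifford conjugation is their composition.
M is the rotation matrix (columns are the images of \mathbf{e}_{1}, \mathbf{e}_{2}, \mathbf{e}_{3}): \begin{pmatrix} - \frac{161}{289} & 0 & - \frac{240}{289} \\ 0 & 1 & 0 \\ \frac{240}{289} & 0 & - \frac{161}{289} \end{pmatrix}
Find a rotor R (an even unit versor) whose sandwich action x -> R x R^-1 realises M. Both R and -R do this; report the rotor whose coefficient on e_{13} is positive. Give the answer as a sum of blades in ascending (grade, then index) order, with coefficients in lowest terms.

Method: write R = a + b12*e_{12} + b13*e_{13} + b23*e_{23} with a^2 + b12^2 + b13^2 + b23^2 = 1 (so R^-1 = ~R). Expanding the columns R e_j ~R gives tr M = 4a^2 - 1 and, from the antisymmetric part, M21 - M12 = -4a*b12, M13 - M31 = 4a*b13, M32 - M23 = -4a*b23.
Here tr M = -\frac{33}{289}, so a^2 = (1 + tr M)/4 = \frac{64}{289} and a = ±\frac{8}{17}. Taking a = \frac{8}{17}: M21 - M12 = 0, M13 - M31 = -\frac{480}{289}, M32 - M23 = 0, giving b12 = 0, b13 = -\frac{15}{17}, b23 = 0, i.e. R = \frac{8}{17} - \frac{15}{17} e_{13}.
Its e_{13} coefficient is negative, so report the other preimage -R.
Answer: -\frac{8}{17} + \frac{15}{17} e_{13}. Why the constraint matters: R and -R act identically through the sandwich — M has trace -\frac{33}{289} either way — so only the sign condition on e_{13} picks one of the two preimages.


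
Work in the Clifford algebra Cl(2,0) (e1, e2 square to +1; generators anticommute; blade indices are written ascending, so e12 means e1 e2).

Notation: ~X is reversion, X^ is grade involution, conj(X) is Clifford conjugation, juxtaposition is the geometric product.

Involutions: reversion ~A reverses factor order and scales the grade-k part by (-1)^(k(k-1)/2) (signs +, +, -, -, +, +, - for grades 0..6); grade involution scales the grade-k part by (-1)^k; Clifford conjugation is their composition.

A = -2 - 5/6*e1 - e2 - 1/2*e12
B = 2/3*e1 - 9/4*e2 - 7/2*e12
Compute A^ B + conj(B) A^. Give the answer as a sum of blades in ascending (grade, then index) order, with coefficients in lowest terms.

first term: -31/9 + 79/24*e1 + 23/12*e2 + 107/24*e12
second term: 31/9 + 143/24*e1 - 85/12*e2 - 229/24*e12
Answer: 37/4*e1 - 31/6*e2 - 61/12*e12


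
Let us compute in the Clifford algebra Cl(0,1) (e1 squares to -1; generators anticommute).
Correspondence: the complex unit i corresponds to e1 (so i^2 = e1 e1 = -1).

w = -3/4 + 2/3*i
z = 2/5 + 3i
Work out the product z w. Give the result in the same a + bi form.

In blades: z = 2/5 + 3*e1, w = -3/4 + 2/3*e1.
Distribute z over w term by term (generator squares from the signature, products reordered to ascending indices): (2/5)*w = -3/10 + 4/15*e1; (3*e1)*w = -2 - 9/4*e1.
Sum: -23/10 - 119/60*e1; translating back through the correspondence:
Answer: -23/10 - 119/60*i


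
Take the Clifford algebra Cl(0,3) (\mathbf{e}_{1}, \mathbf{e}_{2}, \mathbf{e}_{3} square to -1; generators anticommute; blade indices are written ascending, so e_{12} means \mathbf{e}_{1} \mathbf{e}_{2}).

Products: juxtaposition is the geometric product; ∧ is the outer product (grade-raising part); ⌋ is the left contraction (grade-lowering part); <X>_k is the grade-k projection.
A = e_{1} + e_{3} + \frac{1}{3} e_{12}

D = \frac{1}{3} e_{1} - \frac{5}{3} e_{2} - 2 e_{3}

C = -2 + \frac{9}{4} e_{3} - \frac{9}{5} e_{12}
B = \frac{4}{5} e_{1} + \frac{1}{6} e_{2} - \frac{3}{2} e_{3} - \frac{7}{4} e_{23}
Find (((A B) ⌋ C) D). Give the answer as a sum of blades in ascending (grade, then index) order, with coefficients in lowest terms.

step 1: \frac{7}{10} - \frac{1}{18} e_{1} - \frac{89}{60} e_{2} + \frac{1}{6} e_{12} - \frac{103}{60} e_{13} - \frac{1}{6} e_{23} - \frac{9}{4} e_{123}
step 2: -\frac{11}{10} + \frac{267}{100} e_{1} - \frac{1}{10} e_{2} + \frac{63}{40} e_{3} - \frac{63}{50} e_{12}
step 3: \frac{157}{75} - \frac{37}{15} e_{1} + \frac{106}{75} e_{2} + \frac{11}{5} e_{3} - \frac{53}{12} e_{12} - \frac{1173}{200} e_{13} + \frac{113}{40} e_{23} + \frac{63}{25} e_{123}
Answer: \frac{157}{75} - \frac{37}{15} e_{1} + \frac{106}{75} e_{2} + \frac{11}{5} e_{3} - \frac{53}{12} e_{12} - \frac{1173}{200} e_{13} + \frac{113}{40} e_{23} + \frac{63}{25} e_{123}


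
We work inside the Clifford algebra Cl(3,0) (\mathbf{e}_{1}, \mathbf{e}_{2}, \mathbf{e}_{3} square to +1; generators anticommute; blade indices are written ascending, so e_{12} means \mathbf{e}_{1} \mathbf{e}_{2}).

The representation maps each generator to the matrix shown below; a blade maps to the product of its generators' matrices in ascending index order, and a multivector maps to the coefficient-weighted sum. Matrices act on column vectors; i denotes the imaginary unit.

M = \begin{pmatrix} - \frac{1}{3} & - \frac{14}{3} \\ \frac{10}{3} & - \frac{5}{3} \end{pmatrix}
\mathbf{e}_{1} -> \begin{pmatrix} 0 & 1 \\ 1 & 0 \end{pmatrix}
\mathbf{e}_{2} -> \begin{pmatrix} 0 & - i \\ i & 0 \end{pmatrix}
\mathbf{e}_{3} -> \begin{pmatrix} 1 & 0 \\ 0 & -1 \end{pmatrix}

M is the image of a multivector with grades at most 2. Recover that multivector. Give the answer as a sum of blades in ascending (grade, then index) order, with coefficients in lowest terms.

Method: 1, rho(e_{1}), rho(e_{2}), rho(e_{3}) form a trace-orthogonal basis of the 2x2 complex matrices (tr(X Y) = 2 if X = Y, else 0), so M = m0*1 + m1*rho(e_{1}) + m2*rho(e_{2}) + m3*rho(e_{3}) with m0 = tr(M)/2 = -1, m1 = tr(M rho(e_{1}))/2 = - \frac{2}{3}, m2 = tr(M rho(e_{2}))/2 = - 4 i, m3 = tr(M rho(e_{3}))/2 = \frac{2}{3}.
Multiplying table entries, the bivector images are rho(e_{12}) = i*rho(e_{3}), rho(e_{13}) = -i*rho(e_{2}), rho(e_{23}) = i*rho(e_{1}); with real blade coefficients the real parts of m0..m3 are the coefficients of 1, e_{1}, e_{2}, e_{3} and the imaginary parts give the bivectors (e_{23}: Im m1, e_{13}: -Im m2, e_{12}: Im m3).
Answer: -1 - \frac{2}{3} e_{1} + \frac{2}{3} e_{3} + 4 e_{13}


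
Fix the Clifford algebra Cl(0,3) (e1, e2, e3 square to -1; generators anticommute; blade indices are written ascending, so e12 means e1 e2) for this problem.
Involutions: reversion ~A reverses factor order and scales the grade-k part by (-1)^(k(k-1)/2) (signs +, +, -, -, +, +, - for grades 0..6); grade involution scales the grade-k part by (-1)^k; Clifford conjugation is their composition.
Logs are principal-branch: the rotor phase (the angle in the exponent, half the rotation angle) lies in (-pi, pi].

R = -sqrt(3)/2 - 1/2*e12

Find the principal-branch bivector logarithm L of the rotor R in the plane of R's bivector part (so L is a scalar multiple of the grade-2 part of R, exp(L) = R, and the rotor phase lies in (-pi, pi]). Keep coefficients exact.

The scalar part of R is -sqrt(3)/2, which fixes the principal-branch rotor phase; the unit plane is then the bivector part divided by the sine of that phase, and L is that plane scaled by the phase.
Concretely: cos(phase) = -sqrt(3)/2 gives phase = ±5*pi/6, and since phase/sin(phase) is even the sign is immaterial: L = (phase/sin(phase)) * <R>_2 = (5*pi/3) * <R>_2.
Answer: -5*pi/6*e12


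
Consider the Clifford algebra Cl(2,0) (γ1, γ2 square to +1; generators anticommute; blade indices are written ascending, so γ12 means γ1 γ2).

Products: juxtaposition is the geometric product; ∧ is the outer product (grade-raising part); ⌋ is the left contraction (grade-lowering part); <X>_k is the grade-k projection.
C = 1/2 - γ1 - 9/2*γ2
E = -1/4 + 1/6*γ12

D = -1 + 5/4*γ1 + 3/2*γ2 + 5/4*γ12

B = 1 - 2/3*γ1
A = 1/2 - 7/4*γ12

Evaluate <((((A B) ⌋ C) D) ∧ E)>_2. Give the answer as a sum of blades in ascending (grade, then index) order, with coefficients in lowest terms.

step 1: 1/2 - 1/3*γ1 - 7/6*γ2 - 7/4*γ12
step 2: 35/6 - 1/2*γ1 - 9/4*γ2
step 3: -59/6 + 509/48*γ1 + 83/8*γ2 + 449/48*γ12
step 4: 59/24 - 509/192*γ1 - 83/32*γ2 - 2291/576*γ12
step 5: -2291/576*γ12
Answer: -2291/576*γ12


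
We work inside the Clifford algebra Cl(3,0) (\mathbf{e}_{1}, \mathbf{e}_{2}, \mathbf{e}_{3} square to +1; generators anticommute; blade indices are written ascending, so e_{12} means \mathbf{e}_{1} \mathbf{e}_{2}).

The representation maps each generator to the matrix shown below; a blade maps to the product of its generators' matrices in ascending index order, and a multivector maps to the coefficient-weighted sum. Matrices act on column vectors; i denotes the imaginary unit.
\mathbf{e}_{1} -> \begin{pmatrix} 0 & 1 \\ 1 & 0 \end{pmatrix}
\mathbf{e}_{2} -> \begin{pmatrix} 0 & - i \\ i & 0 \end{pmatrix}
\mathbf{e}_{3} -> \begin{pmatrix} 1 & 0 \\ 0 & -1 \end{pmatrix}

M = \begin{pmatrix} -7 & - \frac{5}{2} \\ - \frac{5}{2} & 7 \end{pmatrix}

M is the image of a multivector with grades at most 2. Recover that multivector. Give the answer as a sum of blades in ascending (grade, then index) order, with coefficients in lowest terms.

Method: 1, rho(e_{1}), rho(e_{2}), rho(e_{3}) form a trace-orthogonal basis of the 2x2 complex matrices (tr(X Y) = 2 if X = Y, else 0), so M = m0*1 + m1*rho(e_{1}) + m2*rho(e_{2}) + m3*rho(e_{3}) with m0 = tr(M)/2 = 0, m1 = tr(M rho(e_{1}))/2 = - \frac{5}{2}, m2 = tr(M rho(e_{2}))/2 = 0, m3 = tr(M rho(e_{3}))/2 = -7.
Multiplying table entries, the bivector images are rho(e_{12}) = i*rho(e_{3}), rho(e_{13}) = -i*rho(e_{2}), rho(e_{23}) = i*rho(e_{1}); with real blade coefficients the real parts of m0..m3 are the coefficients of 1, e_{1}, e_{2}, e_{3} and the imaginary parts give the bivectors (e_{23}: Im m1, e_{13}: -Im m2, e_{12}: Im m3).
Answer: -\frac{5}{2} e_{1} - 7 e_{3}


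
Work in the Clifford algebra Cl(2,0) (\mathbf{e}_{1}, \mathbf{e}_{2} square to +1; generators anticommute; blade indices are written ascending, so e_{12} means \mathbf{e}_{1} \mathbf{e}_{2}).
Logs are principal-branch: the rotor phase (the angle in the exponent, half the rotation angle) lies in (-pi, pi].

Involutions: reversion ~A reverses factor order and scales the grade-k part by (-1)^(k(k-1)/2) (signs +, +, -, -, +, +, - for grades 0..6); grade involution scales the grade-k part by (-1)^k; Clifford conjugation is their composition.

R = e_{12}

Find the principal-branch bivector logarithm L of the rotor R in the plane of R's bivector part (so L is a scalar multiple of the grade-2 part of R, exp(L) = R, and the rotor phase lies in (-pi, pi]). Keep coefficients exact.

The scalar part of R is 0, so the principal-branch rotor phase is pinned; divide the bivector part by its sine to get the unit plane — L is the phase times that plane.
Concretely: cos(phase) = 0 gives phase = ±\frac{\pi}{2}, and since phase/sin(phase) is even the sign is immaterial: L = (phase/sin(phase)) * <R>_2 = (\frac{\pi}{2}) * <R>_2.
Answer: \frac{\pi}{2} e_{12}


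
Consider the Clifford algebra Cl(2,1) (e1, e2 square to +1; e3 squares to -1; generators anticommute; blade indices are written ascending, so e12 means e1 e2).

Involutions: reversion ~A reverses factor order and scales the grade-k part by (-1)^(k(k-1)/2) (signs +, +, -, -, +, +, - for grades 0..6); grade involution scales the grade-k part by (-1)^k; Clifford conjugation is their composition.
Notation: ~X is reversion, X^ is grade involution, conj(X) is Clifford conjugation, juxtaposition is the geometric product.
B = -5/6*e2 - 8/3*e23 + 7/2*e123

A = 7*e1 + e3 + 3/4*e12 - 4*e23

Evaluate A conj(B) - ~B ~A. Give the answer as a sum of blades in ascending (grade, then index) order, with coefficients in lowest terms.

first term: -32/3 - 107/8*e1 + 8/3*e2 + 17/24*e3 + 7/3*e12 + 2*e13 + 71/3*e23 + 56/3*e123
second term: 32/3 - 117/8*e1 - 8/3*e2 - 143/24*e3 + 28/3*e12 + 2*e13 - 76/3*e23 + 56/3*e123
Answer: -64/3 + 5/4*e1 + 16/3*e2 + 20/3*e3 - 7*e12 + 49*e23


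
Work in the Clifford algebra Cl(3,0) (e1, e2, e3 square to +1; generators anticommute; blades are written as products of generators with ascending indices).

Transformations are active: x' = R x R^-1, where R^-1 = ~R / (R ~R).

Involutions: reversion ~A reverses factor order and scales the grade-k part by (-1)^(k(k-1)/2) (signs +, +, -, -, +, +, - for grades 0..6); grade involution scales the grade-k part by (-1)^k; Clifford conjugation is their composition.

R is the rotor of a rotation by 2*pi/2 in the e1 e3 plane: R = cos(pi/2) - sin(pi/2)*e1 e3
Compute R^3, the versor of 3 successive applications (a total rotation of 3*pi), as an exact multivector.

Rotor phase runs at HALF the rotation angle; powers of one rotor simply add phase, so after 3 steps in e1 e3 the phase is 3*pi/2 = 3*pi/2 and R^3 = cos(3*pi/2) - sin(3*pi/2)*e1 e3.
cos(3*pi/2) = 0 and sin(3*pi/2) = -1, so R^3 = e1 e3. The net rotation is 1*pi (after discarding 1 full turn, each of which contributes a factor -1 to the rotor); the rotor keeps the half-angle phase exactly.
Answer: e1 e3


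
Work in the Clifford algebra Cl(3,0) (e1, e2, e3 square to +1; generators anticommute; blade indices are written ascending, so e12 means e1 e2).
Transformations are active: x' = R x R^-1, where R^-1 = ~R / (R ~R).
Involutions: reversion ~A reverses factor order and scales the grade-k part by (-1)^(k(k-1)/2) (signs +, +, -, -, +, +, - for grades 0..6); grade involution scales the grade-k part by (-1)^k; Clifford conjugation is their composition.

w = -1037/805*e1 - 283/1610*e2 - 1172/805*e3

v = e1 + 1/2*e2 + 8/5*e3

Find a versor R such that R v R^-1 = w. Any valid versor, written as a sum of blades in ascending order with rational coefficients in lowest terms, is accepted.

Here q(v) = q(w) = 381/100; the classical choice R = v + w = -232/805*e1 + 261/805*e2 + 116/805*e3 then realises v -> w under the sandwich.
Answer: -232/805*e1 + 261/805*e2 + 116/805*e3


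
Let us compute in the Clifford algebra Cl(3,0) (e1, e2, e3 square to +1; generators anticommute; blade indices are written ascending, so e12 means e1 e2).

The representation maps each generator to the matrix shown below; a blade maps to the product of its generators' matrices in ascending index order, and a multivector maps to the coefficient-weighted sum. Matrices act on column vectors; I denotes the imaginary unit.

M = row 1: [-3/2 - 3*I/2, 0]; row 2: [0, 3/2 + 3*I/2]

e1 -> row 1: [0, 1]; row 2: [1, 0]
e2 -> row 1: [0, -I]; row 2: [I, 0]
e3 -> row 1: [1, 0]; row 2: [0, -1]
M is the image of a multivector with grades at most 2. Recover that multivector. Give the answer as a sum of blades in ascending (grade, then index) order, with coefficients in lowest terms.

Method: 1, rho(e1), rho(e2), rho(e3) form a trace-orthogonal basis of the 2x2 complex matrices (tr(X Y) = 2 if X = Y, else 0), so M = m0*1 + m1*rho(e1) + m2*rho(e2) + m3*rho(e3) with m0 = tr(M)/2 = 0, m1 = tr(M rho(e1))/2 = 0, m2 = tr(M rho(e2))/2 = 0, m3 = tr(M rho(e3))/2 = -3/2 - 3*I/2.
Multiplying table entries, the bivector images are rho(e12) = I*rho(e3), rho(e13) = -I*rho(e2), rho(e23) = I*rho(e1); with real blade coefficients the real parts of m0..m3 are the coefficients of 1, e1, e2, e3 and the imaginary parts give the bivectors (e23: Im m1, e13: -Im m2, e12: Im m3).
Answer: -3/2*e3 - 3/2*e12


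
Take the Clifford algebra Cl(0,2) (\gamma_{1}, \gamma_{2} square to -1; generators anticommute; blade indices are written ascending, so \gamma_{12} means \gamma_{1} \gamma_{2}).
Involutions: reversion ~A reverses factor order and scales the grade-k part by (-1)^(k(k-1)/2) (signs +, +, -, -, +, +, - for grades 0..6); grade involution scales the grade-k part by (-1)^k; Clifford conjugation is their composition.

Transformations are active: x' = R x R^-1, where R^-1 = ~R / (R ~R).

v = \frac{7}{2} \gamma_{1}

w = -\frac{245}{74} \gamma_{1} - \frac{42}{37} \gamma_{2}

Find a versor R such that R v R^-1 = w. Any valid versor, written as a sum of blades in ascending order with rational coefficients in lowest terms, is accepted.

Sketch: the shared square -\frac{49}{4} makes R = v + w = \frac{7}{37} \gamma_{1} - \frac{42}{37} \gamma_{2} the natural versor; its sandwich fixes that direction, negates (v - w)/2, and sends v to w.
Answer: \frac{7}{37} \gamma_{1} - \frac{42}{37} \gamma_{2}


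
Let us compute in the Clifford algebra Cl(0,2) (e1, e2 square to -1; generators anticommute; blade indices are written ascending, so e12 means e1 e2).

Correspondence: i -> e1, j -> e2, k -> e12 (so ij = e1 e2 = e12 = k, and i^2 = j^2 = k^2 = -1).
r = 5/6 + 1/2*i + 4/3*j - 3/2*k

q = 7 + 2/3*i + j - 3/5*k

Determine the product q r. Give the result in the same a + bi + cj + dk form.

In blades: q = 7 + 2/3*e1 + e2 - 3/5*e12, r = 5/6 + 1/2*e1 + 4/3*e2 - 3/2*e12.
Distribute q over r term by term (generator squares from the signature, products reordered to ascending indices): (7)*r = 35/6 + 7/2*e1 + 28/3*e2 - 21/2*e12; (2/3*e1)*r = -1/3 + 5/9*e1 + e2 + 8/9*e12; (e2)*r = -4/3 - 3/2*e1 + 5/6*e2 - 1/2*e12; (-3/5*e12)*r = -9/10 + 4/5*e1 - 3/10*e2 - 1/2*e12.
Sum: 49/15 + 151/45*e1 + 163/15*e2 - 191/18*e12; translating back through the correspondence:
Answer: 49/15 + 151/45*i + 163/15*j - 191/18*k


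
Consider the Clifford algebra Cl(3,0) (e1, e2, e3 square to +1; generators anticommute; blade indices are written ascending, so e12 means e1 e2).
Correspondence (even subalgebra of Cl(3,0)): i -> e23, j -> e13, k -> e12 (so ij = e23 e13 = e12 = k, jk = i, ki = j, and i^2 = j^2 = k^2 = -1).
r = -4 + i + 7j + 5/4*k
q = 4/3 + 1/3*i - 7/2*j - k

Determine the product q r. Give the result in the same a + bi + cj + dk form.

In blades: q = 4/3 - e12 - 7/2*e13 + 1/3*e23, r = -4 + 5/4*e12 + 7*e13 + e23.
Distribute q over r term by term (generator squares from the signature, products reordered to ascending indices): (4/3)*r = -16/3 + 5/3*e12 + 28/3*e13 + 4/3*e23; (-e12)*r = 5/4 + 4*e12 - e13 + 7*e23; (-7/2*e13)*r = 49/2 + 7/2*e12 + 14*e13 - 35/8*e23; (1/3*e23)*r = -1/3 + 7/3*e12 - 5/12*e13 - 4/3*e23.
Sum: 241/12 + 23/2*e12 + 263/12*e13 + 21/8*e23; translating back through the correspondence:
Answer: 241/12 + 21/8*i + 263/12*j + 23/2*k
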